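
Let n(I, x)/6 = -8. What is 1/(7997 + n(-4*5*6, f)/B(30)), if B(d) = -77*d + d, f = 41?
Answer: 95/759717 ≈ 0.00012505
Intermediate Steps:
n(I, x) = -48 (n(I, x) = 6*(-8) = -48)
B(d) = -76*d
1/(7997 + n(-4*5*6, f)/B(30)) = 1/(7997 - 48/((-76*30))) = 1/(7997 - 48/(-2280)) = 1/(7997 - 48*(-1/2280)) = 1/(7997 + 2/95) = 1/(759717/95) = 95/759717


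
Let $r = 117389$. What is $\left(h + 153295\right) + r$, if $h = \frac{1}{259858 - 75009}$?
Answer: $\frac{50035666717}{184849} \approx 2.7068 \cdot 10^{5}$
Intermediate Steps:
$h = \frac{1}{184849} \approx 5.4098 \cdot 10^{-6}$
$\left(h + 153295\right) + r = \left(\frac{1}{184849} + 153295\right) + 117389 = \frac{28336427456}{184849} + 117389 = \frac{50035666717}{184849}$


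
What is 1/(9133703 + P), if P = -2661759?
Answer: 1/6471944 ≈ 1.5451e-7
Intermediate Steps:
1/(9133703 + P) = 1/(9133703 - 2661759) = 1/6471944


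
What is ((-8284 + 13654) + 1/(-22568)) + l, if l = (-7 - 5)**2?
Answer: 124439951/22568 ≈ 5514.0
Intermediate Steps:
l = 144 (l = (-12)**2 = 144)
((-8284 + 13654) + 1/(-22568)) + l = ((-8284 + 13654) + 1/(-22568)) + 144 = (5370 - 1/22568) + 144 = 121190159/22568 + 144 = 124439951/22568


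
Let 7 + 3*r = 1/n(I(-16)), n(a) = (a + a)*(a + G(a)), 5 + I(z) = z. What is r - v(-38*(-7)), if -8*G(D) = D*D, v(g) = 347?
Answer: -13402868/38367 ≈ -349.33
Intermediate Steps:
G(D) = -D²/8 (G(D) = -D*D/8 = -D²/8)
I(z) = -5 + z
n(a) = 2*a*(a - a²/8) (n(a) = (a + a)*(a - a²/8) = (2*a)*(a - a²/8) = 2*a*(a - a²/8))
r = -89519/38367 (r = -7/3 + 1/(3*(((-5 - 16)²*(8 - (-5 - 16))/4))) = -7/3 + 1/(3*(((¼)*(-21)²*(8 - 1*(-21))))) = -7/3 + 1/(3*(((¼)*441*(8 + 21)))) = -7/3 + 1/(3*(((¼)*441*29))) = -7/3 + 1/(3*(12789/4)) = -7/3 + (⅓)*(4/12789) = -7/3 + 4/38367 = -89519/38367 ≈ -2.3332)
r - v(-38*(-7)) = -89519/38367 - 1*347 = -89519/38367 - 347 = -13402868/38367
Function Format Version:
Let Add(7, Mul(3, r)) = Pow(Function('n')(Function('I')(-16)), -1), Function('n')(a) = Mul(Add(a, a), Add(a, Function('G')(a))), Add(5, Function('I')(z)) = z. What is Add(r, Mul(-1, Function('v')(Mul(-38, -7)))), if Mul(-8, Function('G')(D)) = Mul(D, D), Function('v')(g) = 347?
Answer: Rational(-13402868, 38367) ≈ -349.33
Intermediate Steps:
Function('G')(D) = Mul(Rational(-1, 8), Pow(D, 2)) (Function('G')(D) = Mul(Rational(-1, 8), Mul(D, D)) = Mul(Rational(-1, 8), Pow(D, 2)))
Function('I')(z) = Add(-5, z)
Function('n')(a) = Mul(2, a, Add(a, Mul(Rational(-1, 8), Pow(a, 2)))) (Function('n')(a) = Mul(Add(a, a), Add(a, Mul(Rational(-1, 8), Pow(a, 2)))) = Mul(Mul(2, a), Add(a, Mul(Rational(-1, 8), Pow(a, 2)))) = Mul(2, a, Add(a, Mul(Rational(-1, 8), Pow(a, 2)))))
r = Rational(-89519, 38367) (r = Add(Rational(-7, 3), Mul(Rational(1, 3), Pow(Mul(Rational(1, 4), Pow(Add(-5, -16), 2), Add(8, Mul(-1, Add(-5, -16)))), -1))) = Add(Rational(-7, 3), Mul(Rational(1, 3), Pow(Mul(Rational(1, 4), Pow(-21, 2), Add(8, Mul(-1, -21))), -1))) = Add(Rational(-7, 3), Mul(Rational(1, 3), Pow(Mul(Rational(1, 4), 441, Add(8, 21)), -1))) = Add(Rational(-7, 3), Mul(Rational(1, 3), Pow(Mul(Rational(1, 4), 441, 29), -1))) = Add(Rational(-7, 3), Mul(Rational(1, 3), Pow(Rational(12789, 4), -1))) = Add(Rational(-7, 3), Mul(Rational(1, 3), Rational(4, 12789))) = Add(Rational(-7, 3), Rational(4, 38367)) = Rational(-89519, 38367) ≈ -2.3332)
Add(r, Mul(-1, Function('v')(Mul(-38, -7)))) = Add(Rational(-89519, 38367), Mul(-1, 347)) = Add(Rational(-89519, 38367), -347) = Rational(-13402868, 38367)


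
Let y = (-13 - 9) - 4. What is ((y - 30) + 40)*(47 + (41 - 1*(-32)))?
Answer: -1920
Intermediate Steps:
y = -26 (y = -22 - 4 = -26)
((y - 30) + 40)*(47 + (41 - 1*(-32))) = ((-26 - 30) + 40)*(47 + (41 - 1*(-32))) = (-56 + 40)*(47 + (41 + 32)) = -16*(47 + 73) = -16*120 = -1920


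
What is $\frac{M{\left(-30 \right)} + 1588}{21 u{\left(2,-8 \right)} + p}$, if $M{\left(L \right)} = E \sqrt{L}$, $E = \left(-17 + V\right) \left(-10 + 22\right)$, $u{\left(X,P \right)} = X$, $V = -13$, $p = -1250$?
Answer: $- \frac{397}{302} + \frac{45 i \sqrt{30}}{151} \approx -1.3146 + 1.6323 i$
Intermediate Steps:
$E = -360$ ($E = \left(-17 - 13\right) \left(-10 + 22\right) = \left(-30\right) 12 = -360$)
$M{\left(L \right)} = - 360 \sqrt{L}$
$\frac{M{\left(-30 \right)} + 1588}{21 u{\left(2,-8 \right)} + p} = \frac{- 360 \sqrt{-30} + 1588}{21 \cdot 2 - 1250} = \frac{- 360 i \sqrt{30} + 1588}{42 - 1250} = \frac{- 360 i \sqrt{30} + 1588}{-1208} = \left(1588 - 360 i \sqrt{30}\right) \left(- \frac{1}{1208}\right) = - \frac{397}{302} + \frac{45 i \sqrt{30}}{151}$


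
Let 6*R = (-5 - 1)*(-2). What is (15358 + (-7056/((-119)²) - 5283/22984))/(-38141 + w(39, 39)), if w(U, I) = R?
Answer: -6000516125/14901975192 ≈ -0.40267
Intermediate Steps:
R = 2 (R = ((-5 - 1)*(-2))/6 = (-6*(-2))/6 = (⅙)*12 = 2)
w(U, I) = 2
(15358 + (-7056/((-119)²) - 5283/22984))/(-38141 + w(39, 39)) = (15358 + (-7056/((-119)²) - 5283/22984))/(-38141 + 2) = (15358 + (-7056/14161 - 5283*1/22984))/(-38139) = (15358 + (-7056*1/14161 - 5283/22984))*(-1/38139) = (15358 + (-144/289 - 5283/22984))*(-1/38139) = (15358 - 284499/390728)*(-1/38139) = (6000516125/390728)*(-1/38139) = -6000516125/14901975192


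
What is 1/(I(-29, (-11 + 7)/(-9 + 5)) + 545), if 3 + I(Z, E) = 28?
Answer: 1/570 ≈ 0.0017544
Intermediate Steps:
I(Z, E) = 25 (I(Z, E) = -3 + 28 = 25)
1/(I(-29, (-11 + 7)/(-9 + 5)) + 545) = 1/(25 + 545) = 1/570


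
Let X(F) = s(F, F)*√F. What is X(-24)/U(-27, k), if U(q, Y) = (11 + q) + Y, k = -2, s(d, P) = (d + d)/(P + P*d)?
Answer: 2*I*√6/207 ≈ 0.023667*I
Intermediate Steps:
s(d, P) = 2*d/(P + P*d) (s(d, P) = (2*d)/(P + P*d) = 2*d/(P + P*d))
X(F) = 2*√F/(1 + F) (X(F) = (2*F/(F*(1 + F)))*√F = (2/(1 + F))*√F = 2*√F/(1 + F))
U(q, Y) = 11 + Y + q
X(-24)/U(-27, k) = (2*√(-24)/(1 - 24))/(11 - 2 - 27) = (2*(2*I*√6)/(-23))/(-18) = (2*(2*I*√6)*(-1/23))*(-1/18) = -4*I*√6/23*(-1/18) = 2*I*√6/207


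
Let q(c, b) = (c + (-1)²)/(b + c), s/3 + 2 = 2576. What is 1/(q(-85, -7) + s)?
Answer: 23/177627 ≈ 0.00012948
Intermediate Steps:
s = 7722 (s = -6 + 3*2576 = -6 + 7728 = 7722)
q(c, b) = (1 + c)/(b + c) (q(c, b) = (c + 1)/(b + c) = (1 + c)/(b + c))
1/(q(-85, -7) + s) = 1/((1 - 85)/(-7 - 85) + 7722) = 1/(-84/(-92) + 7722) = 1/(-1/92*(-84) + 7722) = 1/(21/23 + 7722) = 1/(177627/23) = 23/177627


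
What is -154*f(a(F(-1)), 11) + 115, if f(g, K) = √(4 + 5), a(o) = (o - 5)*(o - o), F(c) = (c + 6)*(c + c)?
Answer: -347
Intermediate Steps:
F(c) = 2*c*(6 + c) (F(c) = (6 + c)*(2*c) = 2*c*(6 + c))
a(o) = 0 (a(o) = (-5 + o)*0 = 0)
f(g, K) = 3 (f(g, K) = √9 = 3)
-154*f(a(F(-1)), 11) + 115 = -154*3 + 115 = -462 + 115 = -347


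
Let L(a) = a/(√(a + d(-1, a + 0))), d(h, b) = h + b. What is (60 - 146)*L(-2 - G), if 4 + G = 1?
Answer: -86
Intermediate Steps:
G = -3 (G = -4 + 1 = -3)
d(h, b) = b + h
L(a) = a/√(-1 + 2*a) (L(a) = a/(√(a + ((a + 0) - 1))) = a/(√(a + (a - 1))) = a/(√(a + (-1 + a))) = a/(√(-1 + 2*a)) = a/√(-1 + 2*a))
(60 - 146)*L(-2 - G) = (60 - 146)*((-2 - 1*(-3))/√(-1 + 2*(-2 - 1*(-3)))) = -86*(-2 + 3)/√(-1 + 2*(-2 + 3)) = -86/√(-1 + 2*1) = -86/√(-1 + 2) = -86/√1 = -86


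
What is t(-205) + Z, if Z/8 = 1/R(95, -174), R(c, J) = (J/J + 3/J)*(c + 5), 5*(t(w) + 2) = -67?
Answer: -21829/1425 ≈ -15.319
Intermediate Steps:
t(w) = -77/5 (t(w) = -2 + (1/5)*(-67) = -2 - 67/5 = -77/5)
R(c, J) = (1 + 3/J)*(5 + c)
Z = 116/1425 (Z = 8/(((15 + 3*95 - 174*(5 + 95))/(-174))) = 8/((-(15 + 285 - 174*100)/174)) = 8/((-(15 + 285 - 17400)/174)) = 8/((-1/174*(-17100))) = 8/(2850/29) = 8*(29/2850) = 116/1425 ≈ 0.081403)
t(-205) + Z = -77/5 + 116/1425 = -21829/1425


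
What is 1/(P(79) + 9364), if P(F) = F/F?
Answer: 1/9365 ≈ 0.00010678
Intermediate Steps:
P(F) = 1
1/(P(79) + 9364) = 1/(1 + 9364) = 1/9365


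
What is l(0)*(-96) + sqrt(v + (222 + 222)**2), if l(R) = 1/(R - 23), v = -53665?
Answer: 96/23 + sqrt(143471) ≈ 382.95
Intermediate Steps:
l(R) = 1/(-23 + R)
l(0)*(-96) + sqrt(v + (222 + 222)**2) = -96/(-23 + 0) + sqrt(-53665 + (222 + 222)**2) = -96/(-23) + sqrt(-53665 + 444**2) = -1/23*(-96) + sqrt(-53665 + 197136) = 96/23 + sqrt(143471)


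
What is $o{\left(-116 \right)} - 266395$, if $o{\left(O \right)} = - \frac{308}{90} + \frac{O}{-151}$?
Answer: $- \frac{1810172059}{6795} \approx -2.664 \cdot 10^{5}$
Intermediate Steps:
$o{\left(O \right)} = - \frac{154}{45} - \frac{O}{151}$ ($o{\left(O \right)} = \left(-308\right) \frac{1}{90} + O \left(- \frac{1}{151}\right) = - \frac{154}{45} - \frac{O}{151}$)
$o{\left(-116 \right)} - 266395 = \left(- \frac{154}{45} - - \frac{116}{151}\right) - 266395 = \left(- \frac{154}{45} + \frac{116}{151}\right) - 266395 = - \frac{18034}{6795} - 266395 = - \frac{1810172059}{6795}$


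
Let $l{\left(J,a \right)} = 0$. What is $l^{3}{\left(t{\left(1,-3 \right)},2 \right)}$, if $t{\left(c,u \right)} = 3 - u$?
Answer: $0$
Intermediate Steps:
$l^{3}{\left(t{\left(1,-3 \right)},2 \right)} = 0^{3} = 0$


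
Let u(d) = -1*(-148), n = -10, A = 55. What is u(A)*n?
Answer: -1480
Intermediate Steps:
u(d) = 148
u(A)*n = 148*(-10) = -1480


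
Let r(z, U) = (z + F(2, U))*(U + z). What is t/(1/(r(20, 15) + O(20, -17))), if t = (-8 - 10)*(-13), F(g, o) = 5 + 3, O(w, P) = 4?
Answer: 230256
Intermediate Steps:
F(g, o) = 8
r(z, U) = (8 + z)*(U + z) (r(z, U) = (z + 8)*(U + z) = (8 + z)*(U + z))
t = 234 (t = -18*(-13) = 234)
t/(1/(r(20, 15) + O(20, -17))) = 234/(1/((20**2 + 8*15 + 8*20 + 15*20) + 4)) = 234/(1/((400 + 120 + 160 + 300) + 4)) = 234/(1/(980 + 4)) = 234/(1/984) = 234*984 = 230256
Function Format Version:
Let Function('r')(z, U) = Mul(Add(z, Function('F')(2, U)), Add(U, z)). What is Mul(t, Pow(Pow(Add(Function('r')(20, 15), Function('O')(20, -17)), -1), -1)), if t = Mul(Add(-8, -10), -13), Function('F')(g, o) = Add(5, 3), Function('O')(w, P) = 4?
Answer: 230256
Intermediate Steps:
Function('F')(g, o) = 8
Function('r')(z, U) = Mul(Add(8, z), Add(U, z)) (Function('r')(z, U) = Mul(Add(z, 8), Add(U, z)) = Mul(Add(8, z), Add(U, z)))
t = 234 (t = Mul(-18, -13) = 234)
Mul(t, Pow(Pow(Add(Function('r')(20, 15), Function('O')(20, -17)), -1), -1)) = Mul(234, Pow(Pow(Add(Add(Pow(20, 2), Mul(8, 15), Mul(8, 20), Mul(15, 20)), 4), -1), -1)) = Mul(234, Pow(Pow(Add(Add(400, 120, 160, 300), 4), -1), -1)) = Mul(234, Pow(Pow(Add(980, 4), -1), -1)) = Mul(234, Pow(Pow(984, -1), -1)) = Mul(234, Pow(Rational(1, 984), -1)) = Mul(234, 984) = 230256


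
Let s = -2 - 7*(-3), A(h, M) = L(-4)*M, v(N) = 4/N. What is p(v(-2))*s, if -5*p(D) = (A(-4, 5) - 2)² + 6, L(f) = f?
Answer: -1862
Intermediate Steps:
A(h, M) = -4*M
p(D) = -98 (p(D) = -((-4*5 - 2)² + 6)/5 = -((-20 - 2)² + 6)/5 = -((-22)² + 6)/5 = -(484 + 6)/5 = -⅕*490 = -98)
s = 19 (s = -2 + 21 = 19)
p(v(-2))*s = -98*19 = -1862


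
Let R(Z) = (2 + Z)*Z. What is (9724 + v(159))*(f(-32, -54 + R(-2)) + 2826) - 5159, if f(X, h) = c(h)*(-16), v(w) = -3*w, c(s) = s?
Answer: 34116271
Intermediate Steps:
R(Z) = Z*(2 + Z)
f(X, h) = -16*h (f(X, h) = h*(-16) = -16*h)
(9724 + v(159))*(f(-32, -54 + R(-2)) + 2826) - 5159 = (9724 - 3*159)*(-16*(-54 - 2*(2 - 2)) + 2826) - 5159 = (9724 - 477)*(-16*(-54 - 2*0) + 2826) - 5159 = 9247*(-16*(-54 + 0) + 2826) - 5159 = 9247*(-16*(-54) + 2826) - 5159 = 9247*(864 + 2826) - 5159 = 9247*3690 - 5159 = 34121430 - 5159 = 34116271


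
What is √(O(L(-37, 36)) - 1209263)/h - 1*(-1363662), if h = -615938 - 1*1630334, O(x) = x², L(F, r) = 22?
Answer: 1363662 - I*√1208779/2246272 ≈ 1.3637e+6 - 0.00048945*I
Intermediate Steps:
h = -2246272 (h = -615938 - 1630334 = -2246272)
√(O(L(-37, 36)) - 1209263)/h - 1*(-1363662) = √(22² - 1209263)/(-2246272) - 1*(-1363662) = √(484 - 1209263)*(-1/2246272) + 1363662 = √(-1208779)*(-1/2246272) + 1363662 = (I*√1208779)*(-1/2246272) + 1363662 = -I*√1208779/2246272 + 1363662 = 1363662 - I*√1208779/2246272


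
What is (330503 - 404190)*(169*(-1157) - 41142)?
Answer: 17439870725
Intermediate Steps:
(330503 - 404190)*(169*(-1157) - 41142) = -73687*(-195533 - 41142) = -73687*(-236675) = 17439870725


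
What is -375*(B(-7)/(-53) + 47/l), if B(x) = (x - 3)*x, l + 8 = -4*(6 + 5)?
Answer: 2299125/2756 ≈ 834.23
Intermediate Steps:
l = -52 (l = -8 - 4*(6 + 5) = -8 - 4*11 = -8 - 44 = -52)
B(x) = x*(-3 + x) (B(x) = (-3 + x)*x = x*(-3 + x))
-375*(B(-7)/(-53) + 47/l) = -375*(-7*(-3 - 7)/(-53) + 47/(-52)) = -375*(-7*(-10)*(-1/53) + 47*(-1/52)) = -375*(70*(-1/53) - 47/52) = -375*(-70/53 - 47/52) = -375*(-6131/2756) = 2299125/2756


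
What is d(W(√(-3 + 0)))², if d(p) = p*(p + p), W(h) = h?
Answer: 36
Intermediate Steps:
d(p) = 2*p² (d(p) = p*(2*p) = 2*p²)
d(W(√(-3 + 0)))² = (2*(√(-3 + 0))²)² = (2*(√(-3))²)² = (2*(I*√3)²)² = (2*(-3))² = (-6)² = 36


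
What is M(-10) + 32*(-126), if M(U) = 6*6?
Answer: -3996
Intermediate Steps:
M(U) = 36
M(-10) + 32*(-126) = 36 + 32*(-126) = 36 - 4032 = -3996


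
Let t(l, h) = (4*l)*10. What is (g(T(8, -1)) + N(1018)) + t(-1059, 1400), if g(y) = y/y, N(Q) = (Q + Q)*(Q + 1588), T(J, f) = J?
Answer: 5263457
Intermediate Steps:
N(Q) = 2*Q*(1588 + Q) (N(Q) = (2*Q)*(1588 + Q) = 2*Q*(1588 + Q))
t(l, h) = 40*l
g(y) = 1
(g(T(8, -1)) + N(1018)) + t(-1059, 1400) = (1 + 2*1018*(1588 + 1018)) + 40*(-1059) = (1 + 2*1018*2606) - 42360 = (1 + 5305816) - 42360 = 5305817 - 42360 = 5263457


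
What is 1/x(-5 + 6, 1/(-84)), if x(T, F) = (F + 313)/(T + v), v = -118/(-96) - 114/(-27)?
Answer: 6503/315492 ≈ 0.020612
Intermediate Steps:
v = 785/144 (v = -118*(-1/96) - 114*(-1/27) = 59/48 + 38/9 = 785/144 ≈ 5.4514)
x(T, F) = (313 + F)/(785/144 + T) (x(T, F) = (F + 313)/(T + 785/144) = (313 + F)/(785/144 + T))
1/x(-5 + 6, 1/(-84)) = 1/(144*(313 + 1/(-84))/(785 + 144*(-5 + 6))) = 1/(144*(313 - 1/84)/(785 + 144*1)) = 1/(144*(26291/84)/(785 + 144)) = 1/(144*(26291/84)/929) = 1/(144*(1/929)*(26291/84)) = 1/(315492/6503) = 6503/315492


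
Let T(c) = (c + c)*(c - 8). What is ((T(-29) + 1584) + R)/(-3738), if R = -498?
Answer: -1616/1869 ≈ -0.86463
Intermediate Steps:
T(c) = 2*c*(-8 + c) (T(c) = (2*c)*(-8 + c) = 2*c*(-8 + c))
((T(-29) + 1584) + R)/(-3738) = ((2*(-29)*(-8 - 29) + 1584) - 498)/(-3738) = ((2*(-29)*(-37) + 1584) - 498)*(-1/3738) = ((2146 + 1584) - 498)*(-1/3738) = (3730 - 498)*(-1/3738) = 3232*(-1/3738) = -1616/1869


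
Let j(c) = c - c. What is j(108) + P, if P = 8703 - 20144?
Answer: -11441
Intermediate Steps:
j(c) = 0
P = -11441
j(108) + P = 0 - 11441 = -11441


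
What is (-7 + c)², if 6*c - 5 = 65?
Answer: 196/9 ≈ 21.778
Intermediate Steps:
c = 35/3 (c = ⅚ + (⅙)*65 = ⅚ + 65/6 = 35/3 ≈ 11.667)
(-7 + c)² = (-7 + 35/3)² = (14/3)² = 196/9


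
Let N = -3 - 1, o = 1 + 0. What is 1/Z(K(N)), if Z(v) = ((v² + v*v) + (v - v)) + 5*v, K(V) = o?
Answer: ⅐ ≈ 0.14286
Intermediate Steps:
o = 1
N = -4
K(V) = 1
Z(v) = 2*v² + 5*v (Z(v) = ((v² + v²) + 0) + 5*v = (2*v² + 0) + 5*v = 2*v² + 5*v)
1/Z(K(N)) = 1/(1*(5 + 2*1)) = 1/(1*(5 + 2)) = 1/(1*7) = 1/7 = ⅐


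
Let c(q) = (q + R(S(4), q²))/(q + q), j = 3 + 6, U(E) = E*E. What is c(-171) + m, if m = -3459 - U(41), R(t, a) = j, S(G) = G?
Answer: -97651/19 ≈ -5139.5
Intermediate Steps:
U(E) = E²
j = 9
R(t, a) = 9
m = -5140 (m = -3459 - 1*41² = -3459 - 1*1681 = -3459 - 1681 = -5140)
c(q) = (9 + q)/(2*q) (c(q) = (q + 9)/(q + q) = (9 + q)/((2*q)) = (9 + q)*(1/(2*q)) = (9 + q)/(2*q))
c(-171) + m = (½)*(9 - 171)/(-171) - 5140 = (½)*(-1/171)*(-162) - 5140 = 9/19 - 5140 = -97651/19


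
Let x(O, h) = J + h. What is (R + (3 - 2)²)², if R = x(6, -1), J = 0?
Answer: 0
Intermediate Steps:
x(O, h) = h (x(O, h) = 0 + h = h)
R = -1
(R + (3 - 2)²)² = (-1 + (3 - 2)²)² = (-1 + 1²)² = (-1 + 1)² = 0² = 0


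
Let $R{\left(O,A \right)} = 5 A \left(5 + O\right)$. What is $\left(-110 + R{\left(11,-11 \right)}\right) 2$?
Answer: $-1980$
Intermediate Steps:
$R{\left(O,A \right)} = 5 A \left(5 + O\right)$
$\left(-110 + R{\left(11,-11 \right)}\right) 2 = \left(-110 + 5 \left(-11\right) \left(5 + 11\right)\right) 2 = \left(-110 + 5 \left(-11\right) 16\right) 2 = \left(-110 - 880\right) 2 = \left(-990\right) 2 = -1980$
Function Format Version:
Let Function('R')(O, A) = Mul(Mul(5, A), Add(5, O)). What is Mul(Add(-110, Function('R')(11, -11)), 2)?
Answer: -1980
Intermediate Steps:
Function('R')(O, A) = Mul(5, A, Add(5, O))
Mul(Add(-110, Function('R')(11, -11)), 2) = Mul(Add(-110, Mul(5, -11, Add(5, 11))), 2) = Mul(Add(-110, Mul(5, -11, 16)), 2) = Mul(Add(-110, -880), 2) = Mul(-990, 2) = -1980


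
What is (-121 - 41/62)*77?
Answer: -580811/62 ≈ -9367.9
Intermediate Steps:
(-121 - 41/62)*77 = -7543/62*77 = -580811/62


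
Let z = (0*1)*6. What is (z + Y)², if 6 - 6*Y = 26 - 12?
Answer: 16/9 ≈ 1.7778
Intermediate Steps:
z = 0 (z = 0*6 = 0)
Y = -4/3 (Y = 1 - (26 - 12)/6 = 1 - ⅙*14 = 1 - 7/3 = -4/3 ≈ -1.3333)
(z + Y)² = (0 - 4/3)² = (-4/3)² = 16/9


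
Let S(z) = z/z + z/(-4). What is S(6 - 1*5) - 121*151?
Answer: -73081/4 ≈ -18270.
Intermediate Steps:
S(z) = 1 - z/4 (S(z) = 1 + z*(-1/4) = 1 - z/4)
S(6 - 1*5) - 121*151 = (1 - (6 - 1*5)/4) - 121*151 = (1 - (6 - 5)/4) - 18271 = (1 - 1/4*1) - 18271 = (1 - 1/4) - 18271 = 3/4 - 18271 = -73081/4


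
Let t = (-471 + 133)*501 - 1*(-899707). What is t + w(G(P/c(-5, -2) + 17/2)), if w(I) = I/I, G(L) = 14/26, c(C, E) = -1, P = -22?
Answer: 730370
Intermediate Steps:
G(L) = 7/13 (G(L) = 14*(1/26) = 7/13)
w(I) = 1
t = 730369 (t = -338*501 + 899707 = -169338 + 899707 = 730369)
t + w(G(P/c(-5, -2) + 17/2)) = 730369 + 1 = 730370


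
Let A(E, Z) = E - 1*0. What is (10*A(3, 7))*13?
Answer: 390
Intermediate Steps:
A(E, Z) = E (A(E, Z) = E + 0 = E)
(10*A(3, 7))*13 = (10*3)*13 = 30*13 = 390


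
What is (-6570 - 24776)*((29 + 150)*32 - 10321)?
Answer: 143972178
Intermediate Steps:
(-6570 - 24776)*((29 + 150)*32 - 10321) = -31346*(179*32 - 10321) = -31346*(5728 - 10321) = -31346*(-4593) = 143972178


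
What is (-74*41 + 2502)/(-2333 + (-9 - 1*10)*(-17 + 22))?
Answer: 133/607 ≈ 0.21911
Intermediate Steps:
(-74*41 + 2502)/(-2333 + (-9 - 1*10)*(-17 + 22)) = (-3034 + 2502)/(-2333 + (-9 - 10)*5) = -532/(-2333 - 19*5) = -532/(-2333 - 95) = -532/(-2428) = -532*(-1/2428) = 133/607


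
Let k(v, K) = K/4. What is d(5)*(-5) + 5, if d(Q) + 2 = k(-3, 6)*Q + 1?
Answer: -55/2 ≈ -27.500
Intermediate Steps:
k(v, K) = K/4 (k(v, K) = K*(¼) = K/4)
d(Q) = -1 + 3*Q/2 (d(Q) = -2 + (((¼)*6)*Q + 1) = -2 + (3*Q/2 + 1) = -2 + (1 + 3*Q/2) = -1 + 3*Q/2)
d(5)*(-5) + 5 = (-1 + (3/2)*5)*(-5) + 5 = (-1 + 15/2)*(-5) + 5 = (13/2)*(-5) + 5 = -65/2 + 5 = -55/2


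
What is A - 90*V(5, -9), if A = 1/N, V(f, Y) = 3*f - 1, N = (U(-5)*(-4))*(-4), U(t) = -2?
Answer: -40321/32 ≈ -1260.0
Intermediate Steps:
N = -32 (N = -2*(-4)*(-4) = 8*(-4) = -32)
V(f, Y) = -1 + 3*f
A = -1/32 (A = 1/(-32) = -1/32 ≈ -0.031250)
A - 90*V(5, -9) = -1/32 - 90*(-1 + 3*5) = -1/32 - 90*(-1 + 15) = -1/32 - 90*14 = -1/32 - 1260 = -40321/32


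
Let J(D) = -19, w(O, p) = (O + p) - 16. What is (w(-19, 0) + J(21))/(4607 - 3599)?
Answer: -3/56 ≈ -0.053571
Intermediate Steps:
w(O, p) = -16 + O + p
(w(-19, 0) + J(21))/(4607 - 3599) = ((-16 - 19 + 0) - 19)/(4607 - 3599) = (-35 - 19)/1008 = -54*1/1008 = -3/56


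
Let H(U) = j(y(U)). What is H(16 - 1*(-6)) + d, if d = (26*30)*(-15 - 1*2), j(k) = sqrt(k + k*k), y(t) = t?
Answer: -13260 + sqrt(506) ≈ -13238.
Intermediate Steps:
j(k) = sqrt(k + k**2)
H(U) = sqrt(U*(1 + U))
d = -13260 (d = 780*(-15 - 2) = 780*(-17) = -13260)
H(16 - 1*(-6)) + d = sqrt((16 - 1*(-6))*(1 + (16 - 1*(-6)))) - 13260 = sqrt((16 + 6)*(1 + (16 + 6))) - 13260 = sqrt(22*(1 + 22)) - 13260 = sqrt(22*23) - 13260 = sqrt(506) - 13260 = -13260 + sqrt(506)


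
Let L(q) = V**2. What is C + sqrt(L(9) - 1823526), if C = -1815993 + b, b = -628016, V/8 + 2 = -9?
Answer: -2444009 + I*sqrt(1815782) ≈ -2.444e+6 + 1347.5*I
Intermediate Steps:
V = -88 (V = -16 + 8*(-9) = -16 - 72 = -88)
L(q) = 7744 (L(q) = (-88)**2 = 7744)
C = -2444009 (C = -1815993 - 628016 = -2444009)
C + sqrt(L(9) - 1823526) = -2444009 + sqrt(7744 - 1823526) = -2444009 + sqrt(-1815782) = -2444009 + I*sqrt(1815782)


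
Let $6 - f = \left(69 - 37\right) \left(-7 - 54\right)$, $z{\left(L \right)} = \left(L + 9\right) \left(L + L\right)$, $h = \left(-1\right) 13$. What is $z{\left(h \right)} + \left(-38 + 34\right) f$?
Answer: $-7728$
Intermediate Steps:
$h = -13$
$z{\left(L \right)} = 2 L \left(9 + L\right)$ ($z{\left(L \right)} = \left(9 + L\right) 2 L = 2 L \left(9 + L\right)$)
$f = 1958$ ($f = 6 - \left(69 - 37\right) \left(-7 - 54\right) = 6 - 32 \left(-61\right) = 6 - -1952 = 6 + 1952 = 1958$)
$z{\left(h \right)} + \left(-38 + 34\right) f = 2 \left(-13\right) \left(9 - 13\right) + \left(-38 + 34\right) 1958 = 2 \left(-13\right) \left(-4\right) - 7832 = 104 - 7832 = -7728$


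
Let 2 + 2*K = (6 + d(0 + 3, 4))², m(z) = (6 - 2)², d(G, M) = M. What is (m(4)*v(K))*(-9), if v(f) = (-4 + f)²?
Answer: -291600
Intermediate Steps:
m(z) = 16 (m(z) = 4² = 16)
K = 49 (K = -1 + (6 + 4)²/2 = -1 + (½)*10² = -1 + (½)*100 = -1 + 50 = 49)
(m(4)*v(K))*(-9) = (16*(-4 + 49)²)*(-9) = (16*45²)*(-9) = (16*2025)*(-9) = 32400*(-9) = -291600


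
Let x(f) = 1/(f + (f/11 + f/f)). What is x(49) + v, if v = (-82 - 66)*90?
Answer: -7978669/599 ≈ -13320.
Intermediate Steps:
v = -13320 (v = -148*90 = -13320)
x(f) = 1/(1 + 12*f/11) (x(f) = 1/(f + (f*(1/11) + 1)) = 1/(f + (f/11 + 1)) = 1/(f + (1 + f/11)) = 1/(1 + 12*f/11))
x(49) + v = 11/(11 + 12*49) - 13320 = 11/(11 + 588) - 13320 = 11/599 - 13320 = -7978669/599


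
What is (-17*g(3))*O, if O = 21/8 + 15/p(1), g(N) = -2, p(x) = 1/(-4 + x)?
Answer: -5763/4 ≈ -1440.8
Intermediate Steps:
O = -339/8 (O = 21/8 + 15/(1/(-4 + 1)) = 21*(1/8) + 15/(1/(-3)) = 21/8 + 15/(-1/3) = 21/8 + 15*(-3) = 21/8 - 45 = -339/8 ≈ -42.375)
(-17*g(3))*O = -17*(-2)*(-339/8) = 34*(-339/8) = -5763/4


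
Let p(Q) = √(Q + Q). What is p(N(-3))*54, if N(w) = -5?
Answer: 54*I*√10 ≈ 170.76*I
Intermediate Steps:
p(Q) = √2*√Q (p(Q) = √(2*Q) = √2*√Q)
p(N(-3))*54 = (√2*√(-5))*54 = (√2*(I*√5))*54 = (I*√10)*54 = 54*I*√10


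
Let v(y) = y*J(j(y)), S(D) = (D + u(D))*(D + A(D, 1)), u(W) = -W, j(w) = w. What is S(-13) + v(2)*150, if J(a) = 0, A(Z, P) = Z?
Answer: 0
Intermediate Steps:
S(D) = 0 (S(D) = (D - D)*(D + D) = 0*(2*D) = 0)
v(y) = 0 (v(y) = y*0 = 0)
S(-13) + v(2)*150 = 0 + 0*150 = 0 + 0 = 0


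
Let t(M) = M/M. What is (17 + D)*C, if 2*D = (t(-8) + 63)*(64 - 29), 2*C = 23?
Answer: 26151/2 ≈ 13076.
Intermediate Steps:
C = 23/2 (C = (½)*23 = 23/2 ≈ 11.500)
t(M) = 1
D = 1120 (D = ((1 + 63)*(64 - 29))/2 = (64*35)/2 = (½)*2240 = 1120)
(17 + D)*C = (17 + 1120)*(23/2) = 1137*(23/2) = 26151/2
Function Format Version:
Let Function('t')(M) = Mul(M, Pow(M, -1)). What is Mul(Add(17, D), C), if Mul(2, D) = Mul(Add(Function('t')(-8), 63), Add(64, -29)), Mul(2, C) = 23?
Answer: Rational(26151, 2) ≈ 13076.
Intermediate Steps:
C = Rational(23, 2) (C = Mul(Rational(1, 2), 23) = Rational(23, 2) ≈ 11.500)
Function('t')(M) = 1
D = 1120 (D = Mul(Rational(1, 2), Mul(Add(1, 63), Add(64, -29))) = Mul(Rational(1, 2), Mul(64, 35)) = Mul(Rational(1, 2), 2240) = 1120)
Mul(Add(17, D), C) = Mul(Add(17, 1120), Rational(23, 2)) = Mul(1137, Rational(23, 2)) = Rational(26151, 2)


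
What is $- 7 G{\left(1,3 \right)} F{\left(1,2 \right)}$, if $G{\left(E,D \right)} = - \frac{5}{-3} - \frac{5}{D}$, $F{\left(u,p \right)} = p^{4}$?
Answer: $0$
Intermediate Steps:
$G{\left(E,D \right)} = \frac{5}{3} - \frac{5}{D}$ ($G{\left(E,D \right)} = \left(-5\right) \left(- \frac{1}{3}\right) - \frac{5}{D} = \frac{5}{3} - \frac{5}{D}$)
$- 7 G{\left(1,3 \right)} F{\left(1,2 \right)} = - 7 \left(\frac{5}{3} - \frac{5}{3}\right) 2^{4} = - 7 \left(\frac{5}{3} - \frac{5}{3}\right) 16 = \left(-7\right) 0 \cdot 16 = 0 \cdot 16 = 0$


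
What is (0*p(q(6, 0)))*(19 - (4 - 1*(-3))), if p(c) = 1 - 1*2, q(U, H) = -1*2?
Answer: 0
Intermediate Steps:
q(U, H) = -2
p(c) = -1 (p(c) = 1 - 2 = -1)
(0*p(q(6, 0)))*(19 - (4 - 1*(-3))) = (0*(-1))*(19 - (4 - 1*(-3))) = 0*(19 - (4 + 3)) = 0*(19 - 1*7) = 0*(19 - 7) = 0*12 = 0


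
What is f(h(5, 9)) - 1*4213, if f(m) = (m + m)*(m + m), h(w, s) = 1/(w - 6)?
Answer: -4209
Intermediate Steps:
h(w, s) = 1/(-6 + w)
f(m) = 4*m**2 (f(m) = (2*m)*(2*m) = 4*m**2)
f(h(5, 9)) - 1*4213 = 4*(1/(-6 + 5))**2 - 1*4213 = 4*(1/(-1))**2 - 4213 = 4*(-1)**2 - 4213 = 4*1 - 4213 = 4 - 4213 = -4209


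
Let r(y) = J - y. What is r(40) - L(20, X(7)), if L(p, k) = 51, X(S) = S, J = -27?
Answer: -118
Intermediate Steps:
r(y) = -27 - y
r(40) - L(20, X(7)) = (-27 - 1*40) - 1*51 = (-27 - 40) - 51 = -67 - 51 = -118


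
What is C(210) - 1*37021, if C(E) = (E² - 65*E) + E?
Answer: -6361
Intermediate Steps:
C(E) = E² - 64*E
C(210) - 1*37021 = 210*(-64 + 210) - 1*37021 = 210*146 - 37021 = 30660 - 37021 = -6361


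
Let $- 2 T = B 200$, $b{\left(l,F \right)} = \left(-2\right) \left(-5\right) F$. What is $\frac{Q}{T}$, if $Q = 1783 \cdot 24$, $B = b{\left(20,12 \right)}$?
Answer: $- \frac{1783}{500} \approx -3.566$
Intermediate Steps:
$b{\left(l,F \right)} = 10 F$
$B = 120$ ($B = 10 \cdot 12 = 120$)
$T = -12000$ ($T = - \frac{120 \cdot 200}{2} = \left(- \frac{1}{2}\right) 24000 = -12000$)
$Q = 42792$
$\frac{Q}{T} = \frac{42792}{-12000} = 42792 \left(- \frac{1}{12000}\right) = - \frac{1783}{500}$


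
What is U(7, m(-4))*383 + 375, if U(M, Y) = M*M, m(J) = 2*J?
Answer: 19142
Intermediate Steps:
U(M, Y) = M²
U(7, m(-4))*383 + 375 = 7²*383 + 375 = 49*383 + 375 = 18767 + 375 = 19142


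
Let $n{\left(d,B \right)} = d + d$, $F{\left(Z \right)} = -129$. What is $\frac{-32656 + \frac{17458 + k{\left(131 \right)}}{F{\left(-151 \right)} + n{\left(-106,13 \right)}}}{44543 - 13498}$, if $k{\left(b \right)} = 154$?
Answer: $- \frac{11153308}{10586345} \approx -1.0536$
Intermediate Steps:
$n{\left(d,B \right)} = 2 d$
$\frac{-32656 + \frac{17458 + k{\left(131 \right)}}{F{\left(-151 \right)} + n{\left(-106,13 \right)}}}{44543 - 13498} = \frac{-32656 + \frac{17458 + 154}{-129 + 2 \left(-106\right)}}{44543 - 13498} = \frac{-32656 + \frac{17612}{-129 - 212}}{31045} = \left(-32656 + \frac{17612}{-341}\right) \frac{1}{31045} = \left(-32656 + 17612 \left(- \frac{1}{341}\right)\right) \frac{1}{31045} = \left(-32656 - \frac{17612}{341}\right) \frac{1}{31045} = \left(- \frac{11153308}{341}\right) \frac{1}{31045} = - \frac{11153308}{10586345}$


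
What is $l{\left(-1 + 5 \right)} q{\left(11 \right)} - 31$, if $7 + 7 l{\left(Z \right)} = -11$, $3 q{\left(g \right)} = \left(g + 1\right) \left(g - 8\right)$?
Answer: $- \frac{433}{7} \approx -61.857$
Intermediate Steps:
$q{\left(g \right)} = \frac{\left(1 + g\right) \left(-8 + g\right)}{3}$ ($q{\left(g \right)} = \frac{\left(g + 1\right) \left(g - 8\right)}{3} = \frac{\left(1 + g\right) \left(-8 + g\right)}{3}$)
$l{\left(Z \right)} = - \frac{18}{7}$ ($l{\left(Z \right)} = -1 + \frac{1}{7} \left(-11\right) = -1 - \frac{11}{7} = - \frac{18}{7}$)
$l{\left(-1 + 5 \right)} q{\left(11 \right)} - 31 = - \frac{18 \left(- \frac{8}{3} - \frac{77}{3} + \frac{11^{2}}{3}\right)}{7} - 31 = - \frac{18 \left(- \frac{8}{3} - \frac{77}{3} + \frac{1}{3} \cdot 121\right)}{7} - 31 = - \frac{18 \left(- \frac{8}{3} - \frac{77}{3} + \frac{121}{3}\right)}{7} - 31 = \left(- \frac{18}{7}\right) 12 - 31 = - \frac{216}{7} - 31 = - \frac{433}{7}$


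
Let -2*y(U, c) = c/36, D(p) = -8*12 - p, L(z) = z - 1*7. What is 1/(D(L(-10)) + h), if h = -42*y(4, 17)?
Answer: -12/829 ≈ -0.014475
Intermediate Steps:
L(z) = -7 + z (L(z) = z - 7 = -7 + z)
D(p) = -96 - p
y(U, c) = -c/72 (y(U, c) = -c/(2*36) = -c/72)
h = 119/12 (h = -(-7)*17/12 = -42*(-17/72) = 119/12 ≈ 9.9167)
1/(D(L(-10)) + h) = 1/((-96 - (-7 - 10)) + 119/12) = 1/((-96 - 1*(-17)) + 119/12) = 1/((-96 + 17) + 119/12) = 1/(-79 + 119/12) = 1/(-829/12) = -12/829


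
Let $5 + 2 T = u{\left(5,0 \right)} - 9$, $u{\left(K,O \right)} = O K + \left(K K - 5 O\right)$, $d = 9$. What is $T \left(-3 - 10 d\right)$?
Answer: $- \frac{1023}{2} \approx -511.5$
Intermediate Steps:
$u{\left(K,O \right)} = K^{2} - 5 O + K O$ ($u{\left(K,O \right)} = K O + \left(K^{2} - 5 O\right) = K^{2} - 5 O + K O$)
$T = \frac{11}{2}$ ($T = - \frac{5}{2} + \frac{\left(5^{2} - 0 + 5 \cdot 0\right) - 9}{2} = - \frac{5}{2} + \frac{\left(25 + 0 + 0\right) - 9}{2} = - \frac{5}{2} + \frac{25 - 9}{2} = - \frac{5}{2} + \frac{1}{2} \cdot 16 = - \frac{5}{2} + 8 = \frac{11}{2} \approx 5.5$)
$T \left(-3 - 10 d\right) = \frac{11 \left(-3 - 90\right)}{2} = \frac{11}{2} \left(-93\right) = - \frac{1023}{2}$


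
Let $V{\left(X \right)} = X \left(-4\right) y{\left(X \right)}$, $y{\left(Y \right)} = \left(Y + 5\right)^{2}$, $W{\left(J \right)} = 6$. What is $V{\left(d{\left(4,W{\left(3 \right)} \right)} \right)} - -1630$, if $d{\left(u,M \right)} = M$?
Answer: $-1274$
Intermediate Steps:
$y{\left(Y \right)} = \left(5 + Y\right)^{2}$
$V{\left(X \right)} = - 4 X \left(5 + X\right)^{2}$ ($V{\left(X \right)} = X \left(-4\right) \left(5 + X\right)^{2} = - 4 X \left(5 + X\right)^{2}$)
$V{\left(d{\left(4,W{\left(3 \right)} \right)} \right)} - -1630 = \left(-4\right) 6 \left(5 + 6\right)^{2} - -1630 = \left(-4\right) 6 \cdot 11^{2} + 1630 = \left(-4\right) 6 \cdot 121 + 1630 = -2904 + 1630 = -1274$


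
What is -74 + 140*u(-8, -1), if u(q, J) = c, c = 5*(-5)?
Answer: -3574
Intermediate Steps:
c = -25
u(q, J) = -25
-74 + 140*u(-8, -1) = -74 + 140*(-25) = -74 - 3500 = -3574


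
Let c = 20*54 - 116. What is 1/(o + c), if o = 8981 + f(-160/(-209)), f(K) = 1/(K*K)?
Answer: 25600/254635681 ≈ 0.00010054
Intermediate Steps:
f(K) = K⁻² (f(K) = 1/(K²) = K⁻²)
c = 964 (c = 1080 - 116 = 964)
o = 229957281/25600 (o = 8981 + (-160/(-209))⁻² = 8981 + (-160*(-1/209))⁻² = 8981 + (160/209)⁻² = 8981 + 43681/25600 = 229957281/25600 ≈ 8982.7)
1/(o + c) = 1/(229957281/25600 + 964) = 1/(254635681/25600) = 25600/254635681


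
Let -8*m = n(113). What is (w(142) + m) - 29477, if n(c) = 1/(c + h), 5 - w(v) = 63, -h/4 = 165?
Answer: -129245159/4376 ≈ -29535.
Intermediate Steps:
h = -660 (h = -4*165 = -660)
w(v) = -58 (w(v) = 5 - 1*63 = 5 - 63 = -58)
n(c) = 1/(-660 + c) (n(c) = 1/(c - 660) = 1/(-660 + c))
m = 1/4376 (m = -1/(8*(-660 + 113)) = -⅛/(-547) = -⅛*(-1/547) = 1/4376 ≈ 0.00022852)
(w(142) + m) - 29477 = (-58 + 1/4376) - 29477 = -253807/4376 - 29477 = -129245159/4376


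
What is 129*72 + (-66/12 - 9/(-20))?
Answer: 185659/20 ≈ 9283.0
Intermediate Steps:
129*72 + (-66/12 - 9/(-20)) = 9288 + (-66*1/12 - 9*(-1/20)) = 9288 + (-11/2 + 9/20) = 9288 - 101/20 = 185659/20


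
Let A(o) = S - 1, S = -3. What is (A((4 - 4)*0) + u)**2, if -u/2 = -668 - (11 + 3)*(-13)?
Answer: 937024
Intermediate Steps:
u = 972 (u = -2*(-668 - (11 + 3)*(-13)) = -2*(-668 - 14*(-13)) = -2*(-668 - 1*(-182)) = -2*(-668 + 182) = -2*(-486) = 972)
A(o) = -4 (A(o) = -3 - 1 = -4)
(A((4 - 4)*0) + u)**2 = (-4 + 972)**2 = 968**2 = 937024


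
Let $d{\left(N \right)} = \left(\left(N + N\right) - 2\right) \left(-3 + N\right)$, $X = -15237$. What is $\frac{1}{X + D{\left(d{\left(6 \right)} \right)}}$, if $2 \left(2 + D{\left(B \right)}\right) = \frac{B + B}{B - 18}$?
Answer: $- \frac{2}{30473} \approx -6.5632 \cdot 10^{-5}$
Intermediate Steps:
$d{\left(N \right)} = \left(-3 + N\right) \left(-2 + 2 N\right)$ ($d{\left(N \right)} = \left(2 N - 2\right) \left(-3 + N\right) = \left(-2 + 2 N\right) \left(-3 + N\right) = \left(-3 + N\right) \left(-2 + 2 N\right)$)
$D{\left(B \right)} = -2 + \frac{B}{-18 + B}$ ($D{\left(B \right)} = -2 + \frac{\left(B + B\right) \frac{1}{B - 18}}{2} = -2 + \frac{2 B \frac{1}{-18 + B}}{2} = -2 + \frac{B}{-18 + B}$)
$\frac{1}{X + D{\left(d{\left(6 \right)} \right)}} = \frac{1}{-15237 + \frac{36 - \left(6 - 48 + 2 \cdot 6^{2}\right)}{-18 + \left(6 - 48 + 2 \cdot 6^{2}\right)}} = \frac{1}{-15237 + \frac{36 - \left(6 - 48 + 2 \cdot 36\right)}{-18 + \left(6 - 48 + 2 \cdot 36\right)}} = \frac{1}{-15237 + \frac{36 - \left(6 - 48 + 72\right)}{-18 + \left(6 - 48 + 72\right)}} = \frac{1}{-15237 + \frac{36 - 30}{-18 + 30}} = \frac{1}{-15237 + \frac{36 - 30}{12}} = \frac{1}{-15237 + \frac{1}{12} \cdot 6} = \frac{1}{-15237 + \frac{1}{2}} = \frac{1}{- \frac{30473}{2}} = - \frac{2}{30473}$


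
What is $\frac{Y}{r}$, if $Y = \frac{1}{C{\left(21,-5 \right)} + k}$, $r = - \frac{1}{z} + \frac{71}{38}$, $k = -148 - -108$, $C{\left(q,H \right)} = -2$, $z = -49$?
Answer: $- \frac{133}{10551} \approx -0.012605$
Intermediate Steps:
$k = -40$ ($k = -148 + 108 = -40$)
$r = \frac{3517}{1862}$ ($r = - \frac{1}{-49} + \frac{71}{38} = \left(-1\right) \left(- \frac{1}{49}\right) + 71 \cdot \frac{1}{38} = \frac{1}{49} + \frac{71}{38} = \frac{3517}{1862} \approx 1.8888$)
$Y = - \frac{1}{42}$ ($Y = \frac{1}{-2 - 40} = \frac{1}{-42} = - \frac{1}{42} \approx -0.02381$)
$\frac{Y}{r} = - \frac{1}{42 \cdot \frac{3517}{1862}} = \left(- \frac{1}{42}\right) \frac{1862}{3517} = - \frac{133}{10551}$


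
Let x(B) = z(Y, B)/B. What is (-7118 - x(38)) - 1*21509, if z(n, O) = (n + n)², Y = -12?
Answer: -544201/19 ≈ -28642.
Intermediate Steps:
z(n, O) = 4*n² (z(n, O) = (2*n)² = 4*n²)
x(B) = 576/B (x(B) = (4*(-12)²)/B = (4*144)/B = 576/B)
(-7118 - x(38)) - 1*21509 = (-7118 - 576/38) - 1*21509 = (-7118 - 576/38) - 21509 = (-7118 - 1*288/19) - 21509 = (-7118 - 288/19) - 21509 = -135530/19 - 21509 = -544201/19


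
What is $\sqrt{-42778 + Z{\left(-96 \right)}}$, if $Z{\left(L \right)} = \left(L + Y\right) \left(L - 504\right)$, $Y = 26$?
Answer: $i \sqrt{778} \approx 27.893 i$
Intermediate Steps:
$Z{\left(L \right)} = \left(-504 + L\right) \left(26 + L\right)$ ($Z{\left(L \right)} = \left(L + 26\right) \left(L - 504\right) = \left(26 + L\right) \left(-504 + L\right) = \left(-504 + L\right) \left(26 + L\right)$)
$\sqrt{-42778 + Z{\left(-96 \right)}} = \sqrt{-42778 - \left(-32784 - 9216\right)} = \sqrt{-42778 + \left(-13104 + 9216 + 45888\right)} = \sqrt{-42778 + 42000} = \sqrt{-778} = i \sqrt{778}$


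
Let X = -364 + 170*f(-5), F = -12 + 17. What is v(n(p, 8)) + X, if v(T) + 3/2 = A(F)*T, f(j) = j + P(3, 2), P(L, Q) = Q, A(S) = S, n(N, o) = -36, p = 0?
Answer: -2111/2 ≈ -1055.5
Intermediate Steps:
F = 5
f(j) = 2 + j (f(j) = j + 2 = 2 + j)
v(T) = -3/2 + 5*T
X = -874 (X = -364 + 170*(2 - 5) = -364 + 170*(-3) = -364 - 510 = -874)
v(n(p, 8)) + X = (-3/2 + 5*(-36)) - 874 = (-3/2 - 180) - 874 = -363/2 - 874 = -2111/2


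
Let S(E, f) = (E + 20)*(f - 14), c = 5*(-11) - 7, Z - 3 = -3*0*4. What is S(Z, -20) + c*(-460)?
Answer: 27738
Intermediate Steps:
Z = 3 (Z = 3 - 3*0*4 = 3 + 0*4 = 3 + 0 = 3)
c = -62 (c = -55 - 7 = -62)
S(E, f) = (-14 + f)*(20 + E) (S(E, f) = (20 + E)*(-14 + f) = (-14 + f)*(20 + E))
S(Z, -20) + c*(-460) = (-280 - 14*3 + 20*(-20) + 3*(-20)) - 62*(-460) = (-280 - 42 - 400 - 60) + 28520 = -782 + 28520 = 27738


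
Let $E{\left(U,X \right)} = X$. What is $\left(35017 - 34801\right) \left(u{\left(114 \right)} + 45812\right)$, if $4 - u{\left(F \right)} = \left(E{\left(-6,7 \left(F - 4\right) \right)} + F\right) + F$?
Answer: $9680688$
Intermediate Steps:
$u{\left(F \right)} = 32 - 9 F$ ($u{\left(F \right)} = 4 - \left(\left(7 \left(F - 4\right) + F\right) + F\right) = 4 - \left(\left(7 \left(-4 + F\right) + F\right) + F\right) = 4 - \left(\left(\left(-28 + 7 F\right) + F\right) + F\right) = 4 - \left(\left(-28 + 8 F\right) + F\right) = 4 - \left(-28 + 9 F\right) = 32 - 9 F$)
$\left(35017 - 34801\right) \left(u{\left(114 \right)} + 45812\right) = \left(35017 - 34801\right) \left(\left(32 - 1026\right) + 45812\right) = 216 \left(\left(32 - 1026\right) + 45812\right) = 216 \left(-994 + 45812\right) = 216 \cdot 44818 = 9680688$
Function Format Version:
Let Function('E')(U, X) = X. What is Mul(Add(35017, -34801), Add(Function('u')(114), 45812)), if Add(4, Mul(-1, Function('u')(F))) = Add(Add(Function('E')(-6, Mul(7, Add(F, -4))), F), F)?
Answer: 9680688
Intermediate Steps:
Function('u')(F) = Add(32, Mul(-9, F)) (Function('u')(F) = Add(4, Mul(-1, Add(Add(Mul(7, Add(F, -4)), F), F))) = Add(4, Mul(-1, Add(Add(Mul(7, Add(-4, F)), F), F))) = Add(4, Mul(-1, Add(Add(Add(-28, Mul(7, F)), F), F))) = Add(4, Mul(-1, Add(Add(-28, Mul(8, F)), F))) = Add(4, Mul(-1, Add(-28, Mul(9, F)))) = Add(4, Add(28, Mul(-9, F))) = Add(32, Mul(-9, F)))
Mul(Add(35017, -34801), Add(Function('u')(114), 45812)) = Mul(Add(35017, -34801), Add(Add(32, Mul(-9, 114)), 45812)) = Mul(216, Add(Add(32, -1026), 45812)) = Mul(216, Add(-994, 45812)) = Mul(216, 44818) = 9680688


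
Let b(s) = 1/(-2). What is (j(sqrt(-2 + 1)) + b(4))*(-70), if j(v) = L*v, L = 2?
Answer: 35 - 140*I ≈ 35.0 - 140.0*I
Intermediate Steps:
b(s) = -1/2
j(v) = 2*v
(j(sqrt(-2 + 1)) + b(4))*(-70) = (2*sqrt(-2 + 1) - 1/2)*(-70) = (2*sqrt(-1) - 1/2)*(-70) = (2*I - 1/2)*(-70) = (-1/2 + 2*I)*(-70) = 35 - 140*I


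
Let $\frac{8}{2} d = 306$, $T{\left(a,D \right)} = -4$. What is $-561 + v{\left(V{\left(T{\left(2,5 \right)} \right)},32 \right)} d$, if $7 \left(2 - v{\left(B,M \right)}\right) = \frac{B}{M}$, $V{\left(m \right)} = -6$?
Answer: $- \frac{90933}{224} \approx -405.95$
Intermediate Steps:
$d = \frac{153}{2}$ ($d = \frac{1}{4} \cdot 306 = \frac{153}{2} \approx 76.5$)
$v{\left(B,M \right)} = 2 - \frac{B}{7 M}$ ($v{\left(B,M \right)} = 2 - \frac{B \frac{1}{M}}{7} = 2 - \frac{B}{7 M}$)
$-561 + v{\left(V{\left(T{\left(2,5 \right)} \right)},32 \right)} d = -561 + \left(2 - - \frac{6}{7 \cdot 32}\right) \frac{153}{2} = -561 + \left(2 - \left(- \frac{6}{7}\right) \frac{1}{32}\right) \frac{153}{2} = -561 + \left(2 + \frac{3}{112}\right) \frac{153}{2} = -561 + \frac{227}{112} \cdot \frac{153}{2} = -561 + \frac{34731}{224} = - \frac{90933}{224}$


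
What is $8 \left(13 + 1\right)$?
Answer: $112$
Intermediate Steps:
$8 \left(13 + 1\right) = 8 \cdot 14 = 112$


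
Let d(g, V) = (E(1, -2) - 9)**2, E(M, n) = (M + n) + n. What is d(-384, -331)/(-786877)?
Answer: -144/786877 ≈ -0.00018300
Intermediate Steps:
E(M, n) = M + 2*n
d(g, V) = 144 (d(g, V) = ((1 + 2*(-2)) - 9)**2 = ((1 - 4) - 9)**2 = (-3 - 9)**2 = (-12)**2 = 144)
d(-384, -331)/(-786877) = 144/(-786877) = 144*(-1/786877) = -144/786877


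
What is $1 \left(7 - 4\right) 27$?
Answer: $81$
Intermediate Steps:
$1 \left(7 - 4\right) 27 = 1 \cdot 3 \cdot 27 = 3 \cdot 27 = 81$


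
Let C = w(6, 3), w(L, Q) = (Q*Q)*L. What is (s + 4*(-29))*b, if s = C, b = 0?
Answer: 0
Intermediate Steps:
w(L, Q) = L*Q² (w(L, Q) = Q²*L = L*Q²)
C = 54 (C = 6*3² = 6*9 = 54)
s = 54
(s + 4*(-29))*b = (54 + 4*(-29))*0 = (54 - 116)*0 = -62*0 = 0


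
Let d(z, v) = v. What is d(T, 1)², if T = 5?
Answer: 1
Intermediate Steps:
d(T, 1)² = 1² = 1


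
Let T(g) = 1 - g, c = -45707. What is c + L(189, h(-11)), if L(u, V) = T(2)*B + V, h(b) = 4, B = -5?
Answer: -45698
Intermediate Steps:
L(u, V) = 5 + V (L(u, V) = (1 - 1*2)*(-5) + V = (1 - 2)*(-5) + V = -1*(-5) + V = 5 + V)
c + L(189, h(-11)) = -45707 + (5 + 4) = -45707 + 9 = -45698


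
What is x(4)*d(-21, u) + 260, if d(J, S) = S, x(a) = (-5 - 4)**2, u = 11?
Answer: 1151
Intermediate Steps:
x(a) = 81 (x(a) = (-9)**2 = 81)
x(4)*d(-21, u) + 260 = 81*11 + 260 = 891 + 260 = 1151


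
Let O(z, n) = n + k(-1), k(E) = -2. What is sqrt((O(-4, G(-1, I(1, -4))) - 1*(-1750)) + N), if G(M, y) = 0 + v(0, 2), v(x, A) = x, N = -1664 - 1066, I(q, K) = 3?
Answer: I*sqrt(982) ≈ 31.337*I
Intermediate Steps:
N = -2730
G(M, y) = 0 (G(M, y) = 0 + 0 = 0)
O(z, n) = -2 + n (O(z, n) = n - 2 = -2 + n)
sqrt((O(-4, G(-1, I(1, -4))) - 1*(-1750)) + N) = sqrt(((-2 + 0) - 1*(-1750)) - 2730) = sqrt((-2 + 1750) - 2730) = sqrt(1748 - 2730) = sqrt(-982) = I*sqrt(982)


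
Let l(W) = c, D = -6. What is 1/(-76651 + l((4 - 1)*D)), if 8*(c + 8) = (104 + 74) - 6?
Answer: -2/153275 ≈ -1.3048e-5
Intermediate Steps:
c = 27/2 (c = -8 + ((104 + 74) - 6)/8 = -8 + (178 - 6)/8 = -8 + (1/8)*172 = -8 + 43/2 = 27/2 ≈ 13.500)
l(W) = 27/2
1/(-76651 + l((4 - 1)*D)) = 1/(-76651 + 27/2) = 1/(-153275/2) = -2/153275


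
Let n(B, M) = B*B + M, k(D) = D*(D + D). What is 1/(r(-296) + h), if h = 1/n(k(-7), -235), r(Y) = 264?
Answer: 9369/2473417 ≈ 0.0037879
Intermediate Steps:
k(D) = 2*D² (k(D) = D*(2*D) = 2*D²)
n(B, M) = M + B² (n(B, M) = B² + M = M + B²)
h = 1/9369 (h = 1/(-235 + (2*(-7)²)²) = 1/(-235 + (2*49)²) = 1/(-235 + 98²) = 1/(-235 + 9604) = 1/9369 ≈ 0.00010673)
1/(r(-296) + h) = 1/(264 + 1/9369) = 1/(2473417/9369) = 9369/2473417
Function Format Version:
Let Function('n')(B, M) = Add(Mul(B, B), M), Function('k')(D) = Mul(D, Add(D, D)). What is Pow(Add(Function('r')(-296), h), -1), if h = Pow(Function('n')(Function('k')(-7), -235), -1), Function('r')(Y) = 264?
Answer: Rational(9369, 2473417) ≈ 0.0037879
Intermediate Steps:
Function('k')(D) = Mul(2, Pow(D, 2)) (Function('k')(D) = Mul(D, Mul(2, D)) = Mul(2, Pow(D, 2)))
Function('n')(B, M) = Add(M, Pow(B, 2)) (Function('n')(B, M) = Add(Pow(B, 2), M) = Add(M, Pow(B, 2)))
h = Rational(1, 9369) (h = Pow(Add(-235, Pow(Mul(2, Pow(-7, 2)), 2)), -1) = Pow(Add(-235, Pow(Mul(2, 49), 2)), -1) = Pow(Add(-235, Pow(98, 2)), -1) = Pow(Add(-235, 9604), -1) = Pow(9369, -1) = Rational(1, 9369) ≈ 0.00010673)
Pow(Add(Function('r')(-296), h), -1) = Pow(Add(264, Rational(1, 9369)), -1) = Pow(Rational(2473417, 9369), -1) = Rational(9369, 2473417)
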